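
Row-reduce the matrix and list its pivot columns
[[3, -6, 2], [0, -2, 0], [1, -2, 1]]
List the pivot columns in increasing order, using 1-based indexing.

R1 -> 1/3·R1
R3 -> R3 − R1
R2 -> -1/2·R2
R3 -> 3·R3
R1 -> R1 − 2/3·R3
R1 -> R1 + 2·R2
Pivot columns are the columns containing a leading 1.

1, 2, 3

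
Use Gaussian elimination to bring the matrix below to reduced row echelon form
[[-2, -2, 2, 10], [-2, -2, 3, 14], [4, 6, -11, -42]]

r1 -> -1/2·r1
  [  1   1   -1   -5 ]
  [ -2  -2    3   14 ]
  [  4   6  -11  -42 ]
r2 -> r2 + 2·r1
  [ 1  1   -1   -5 ]
  [ 0  0    1    4 ]
  [ 4  6  -11  -42 ]
r3 -> r3 − 4·r1
  [ 1  1  -1   -5 ]
  [ 0  0   1    4 ]
  [ 0  2  -7  -22 ]
r2 <-> r3
  [ 1  1  -1   -5 ]
  [ 0  2  -7  -22 ]
  [ 0  0   1    4 ]
r2 -> 1/2·r2
  [ 1  1    -1   -5 ]
  [ 0  1  -7/2  -11 ]
  [ 0  0     1    4 ]
r2 -> r2 + 7/2·r3
  [ 1  1  -1  -5 ]
  [ 0  1   0   3 ]
  [ 0  0   1   4 ]
r1 -> r1 + r3
  [ 1  1  0  -1 ]
  [ 0  1  0   3 ]
  [ 0  0  1   4 ]
r1 -> r1 − r2
  [ 1  0  0  -4 ]
  [ 0  1  0   3 ]
  [ 0  0  1   4 ]

[[1, 0, 0, -4], [0, 1, 0, 3], [0, 0, 1, 4]]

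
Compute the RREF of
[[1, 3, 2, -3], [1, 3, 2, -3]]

[[1, 3, 2, -3], [0, 0, 0, 0]]

r2 → r2 − r1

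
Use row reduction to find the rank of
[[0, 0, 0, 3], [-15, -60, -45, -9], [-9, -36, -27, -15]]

r1 ↔ r2
  [ -15  -60  -45   -9 ]
  [   0    0    0    3 ]
  [  -9  -36  -27  -15 ]
r1 := -1/15·r1
  [  1    4    3  3/5 ]
  [  0    0    0    3 ]
  [ -9  -36  -27  -15 ]
r3 := r3 + 9·r1
  [ 1  4  3    3/5 ]
  [ 0  0  0      3 ]
  [ 0  0  0  -48/5 ]
r2 := 1/3·r2
  [ 1  4  3    3/5 ]
  [ 0  0  0      1 ]
  [ 0  0  0  -48/5 ]
r3 := r3 + 48/5·r2
  [ 1  4  3  3/5 ]
  [ 0  0  0    1 ]
  [ 0  0  0    0 ]
r1 := r1 − 3/5·r2
  [ 1  4  3  0 ]
  [ 0  0  0  1 ]
  [ 0  0  0  0 ]
The reduced form has 2 nonzero rows.

rank = 2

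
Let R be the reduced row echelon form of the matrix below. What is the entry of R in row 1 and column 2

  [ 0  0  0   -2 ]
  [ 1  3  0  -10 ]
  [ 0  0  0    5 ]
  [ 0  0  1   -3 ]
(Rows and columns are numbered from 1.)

3

ρ1 <-> ρ2
  [ 1  3  0  -10 ]
  [ 0  0  0   -2 ]
  [ 0  0  0    5 ]
  [ 0  0  1   -3 ]
ρ2 <-> ρ4
  [ 1  3  0  -10 ]
  [ 0  0  1   -3 ]
  [ 0  0  0    5 ]
  [ 0  0  0   -2 ]
ρ3 ← 1/5·ρ3
  [ 1  3  0  -10 ]
  [ 0  0  1   -3 ]
  [ 0  0  0    1 ]
  [ 0  0  0   -2 ]
ρ4 ← ρ4 + 2·ρ3
  [ 1  3  0  -10 ]
  [ 0  0  1   -3 ]
  [ 0  0  0    1 ]
  [ 0  0  0    0 ]
ρ2 ← ρ2 + 3·ρ3
  [ 1  3  0  -10 ]
  [ 0  0  1    0 ]
  [ 0  0  0    1 ]
  [ 0  0  0    0 ]
ρ1 ← ρ1 + 10·ρ3
  [ 1  3  0  0 ]
  [ 0  0  1  0 ]
  [ 0  0  0  1 ]
  [ 0  0  0  0 ]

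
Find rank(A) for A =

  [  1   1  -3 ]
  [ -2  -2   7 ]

Add 2 times r1 to r2.
  [ 1  1  -3 ]
  [ 0  0   1 ]
Add 3 times r2 to r1.
  [ 1  1  0 ]
  [ 0  0  1 ]
The reduced form has 2 nonzero rows.

rank = 2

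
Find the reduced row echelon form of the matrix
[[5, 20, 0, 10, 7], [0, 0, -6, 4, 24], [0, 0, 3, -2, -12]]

Multiply R1 by 1/5.
  [ 1  4   0   2  7/5 ]
  [ 0  0  -6   4   24 ]
  [ 0  0   3  -2  -12 ]
Multiply R2 by -1/6.
  [ 1  4  0     2  7/5 ]
  [ 0  0  1  -2/3   -4 ]
  [ 0  0  3    -2  -12 ]
Subtract 3 times R2 from R3.
  [ 1  4  0     2  7/5 ]
  [ 0  0  1  -2/3   -4 ]
  [ 0  0  0     0    0 ]

[[1, 4, 0, 2, 7/5], [0, 0, 1, -2/3, -4], [0, 0, 0, 0, 0]]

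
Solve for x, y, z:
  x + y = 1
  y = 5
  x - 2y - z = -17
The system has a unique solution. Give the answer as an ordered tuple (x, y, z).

Form the augmented matrix and row-reduce:
  [ 1   1   0  |    1 ]
  [ 0   1   0  |    5 ]
  [ 1  -2  -1  |  -17 ]
r3 ← r3 − r1
  [ 1   1   0  |    1 ]
  [ 0   1   0  |    5 ]
  [ 0  -3  -1  |  -18 ]
r3 ← r3 + 3·r2
  [ 1  1   0  |   1 ]
  [ 0  1   0  |   5 ]
  [ 0  0  -1  |  -3 ]
r3 ← -1·r3
  [ 1  1  0  |  1 ]
  [ 0  1  0  |  5 ]
  [ 0  0  1  |  3 ]
r1 ← r1 − r2
  [ 1  0  0  |  -4 ]
  [ 0  1  0  |   5 ]
  [ 0  0  1  |   3 ]
Reading off the last column: x = -4, y = 5, z = 3.

(-4, 5, 3)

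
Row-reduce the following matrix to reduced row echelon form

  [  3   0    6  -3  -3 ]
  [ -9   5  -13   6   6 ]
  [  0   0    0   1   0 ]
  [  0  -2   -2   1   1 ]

[[1, 0, 2, 0, 0], [0, 1, 1, 0, 0], [0, 0, 0, 1, 0], [0, 0, 0, 0, 1]]

Multiply ρ1 by 1/3.
Add 9 times ρ1 to ρ2.
Multiply ρ2 by 1/5.
Add 2 times ρ2 to ρ4.
Add 1/5 times ρ3 to ρ4.
Multiply ρ4 by -5.
Add 3/5 times ρ4 to ρ2.
Add ρ4 to ρ1.
Add 3/5 times ρ3 to ρ2.
Add ρ3 to ρ1.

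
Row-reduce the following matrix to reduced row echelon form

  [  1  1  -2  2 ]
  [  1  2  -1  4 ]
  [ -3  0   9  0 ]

r2 ← r2 − r1
  [  1  1  -2  2 ]
  [  0  1   1  2 ]
  [ -3  0   9  0 ]
r3 ← r3 + 3·r1
  [ 1  1  -2  2 ]
  [ 0  1   1  2 ]
  [ 0  3   3  6 ]
r3 ← r3 − 3·r2
  [ 1  1  -2  2 ]
  [ 0  1   1  2 ]
  [ 0  0   0  0 ]
r1 ← r1 − r2
  [ 1  0  -3  0 ]
  [ 0  1   1  2 ]
  [ 0  0   0  0 ]

[[1, 0, -3, 0], [0, 1, 1, 2], [0, 0, 0, 0]]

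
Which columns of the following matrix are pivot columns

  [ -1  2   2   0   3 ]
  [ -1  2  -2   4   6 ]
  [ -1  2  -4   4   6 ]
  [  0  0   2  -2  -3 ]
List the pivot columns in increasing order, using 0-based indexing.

0, 2, 3, 4

R1 := -1·R1
  [  1  -2  -2   0  -3 ]
  [ -1   2  -2   4   6 ]
  [ -1   2  -4   4   6 ]
  [  0   0   2  -2  -3 ]
R2 := R2 + R1
  [  1  -2  -2   0  -3 ]
  [  0   0  -4   4   3 ]
  [ -1   2  -4   4   6 ]
  [  0   0   2  -2  -3 ]
R3 := R3 + R1
  [ 1  -2  -2   0  -3 ]
  [ 0   0  -4   4   3 ]
  [ 0   0  -6   4   3 ]
  [ 0   0   2  -2  -3 ]
R2 := -1/4·R2
  [ 1  -2  -2   0    -3 ]
  [ 0   0   1  -1  -3/4 ]
  [ 0   0  -6   4     3 ]
  [ 0   0   2  -2    -3 ]
R3 := R3 + 6·R2
  [ 1  -2  -2   0    -3 ]
  [ 0   0   1  -1  -3/4 ]
  [ 0   0   0  -2  -3/2 ]
  [ 0   0   2  -2    -3 ]
R4 := R4 − 2·R2
  [ 1  -2  -2   0    -3 ]
  [ 0   0   1  -1  -3/4 ]
  [ 0   0   0  -2  -3/2 ]
  [ 0   0   0   0  -3/2 ]
R3 := -1/2·R3
  [ 1  -2  -2   0    -3 ]
  [ 0   0   1  -1  -3/4 ]
  [ 0   0   0   1   3/4 ]
  [ 0   0   0   0  -3/2 ]
R4 := -2/3·R4
  [ 1  -2  -2   0    -3 ]
  [ 0   0   1  -1  -3/4 ]
  [ 0   0   0   1   3/4 ]
  [ 0   0   0   0     1 ]
R3 := R3 − 3/4·R4
  [ 1  -2  -2   0    -3 ]
  [ 0   0   1  -1  -3/4 ]
  [ 0   0   0   1     0 ]
  [ 0   0   0   0     1 ]
R2 := R2 + 3/4·R4
  [ 1  -2  -2   0  -3 ]
  [ 0   0   1  -1   0 ]
  [ 0   0   0   1   0 ]
  [ 0   0   0   0   1 ]
R1 := R1 + 3·R4
  [ 1  -2  -2   0  0 ]
  [ 0   0   1  -1  0 ]
  [ 0   0   0   1  0 ]
  [ 0   0   0   0  1 ]
R2 := R2 + R3
  [ 1  -2  -2  0  0 ]
  [ 0   0   1  0  0 ]
  [ 0   0   0  1  0 ]
  [ 0   0   0  0  1 ]
R1 := R1 + 2·R2
  [ 1  -2  0  0  0 ]
  [ 0   0  1  0  0 ]
  [ 0   0  0  1  0 ]
  [ 0   0  0  0  1 ]
Pivot columns are the columns containing a leading 1.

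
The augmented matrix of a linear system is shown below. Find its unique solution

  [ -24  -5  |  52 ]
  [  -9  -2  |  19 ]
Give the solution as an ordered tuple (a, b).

(-3, 4)

r1 -> -1/24·r1
  [  1  5/24  |  -13/6 ]
  [ -9    -2  |     19 ]
r2 -> r2 + 9·r1
  [ 1  5/24  |  -13/6 ]
  [ 0  -1/8  |   -1/2 ]
r2 -> -8·r2
  [ 1  5/24  |  -13/6 ]
  [ 0     1  |      4 ]
r1 -> r1 − 5/24·r2
  [ 1  0  |  -3 ]
  [ 0  1  |   4 ]
Reading off the last column: a = -3, b = 4.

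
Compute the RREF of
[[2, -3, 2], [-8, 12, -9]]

[[1, -3/2, 0], [0, 0, 1]]

r1 ← 1/2·r1
  [  1  -3/2   1 ]
  [ -8    12  -9 ]
r2 ← r2 + 8·r1
  [ 1  -3/2   1 ]
  [ 0     0  -1 ]
r2 ← -1·r2
  [ 1  -3/2  1 ]
  [ 0     0  1 ]
r1 ← r1 − r2
  [ 1  -3/2  0 ]
  [ 0     0  1 ]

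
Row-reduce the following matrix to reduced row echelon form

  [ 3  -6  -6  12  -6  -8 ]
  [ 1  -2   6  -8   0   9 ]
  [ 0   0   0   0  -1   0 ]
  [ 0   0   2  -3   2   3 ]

R1 → 1/3·R1
  [ 1  -2  -2   4  -2  -8/3 ]
  [ 1  -2   6  -8   0     9 ]
  [ 0   0   0   0  -1     0 ]
  [ 0   0   2  -3   2     3 ]
R2 → R2 − R1
  [ 1  -2  -2    4  -2  -8/3 ]
  [ 0   0   8  -12   2  35/3 ]
  [ 0   0   0    0  -1     0 ]
  [ 0   0   2   -3   2     3 ]
R2 → 1/8·R2
  [ 1  -2  -2     4   -2   -8/3 ]
  [ 0   0   1  -3/2  1/4  35/24 ]
  [ 0   0   0     0   -1      0 ]
  [ 0   0   2    -3    2      3 ]
R4 → R4 − 2·R2
  [ 1  -2  -2     4   -2   -8/3 ]
  [ 0   0   1  -3/2  1/4  35/24 ]
  [ 0   0   0     0   -1      0 ]
  [ 0   0   0     0  3/2   1/12 ]
R3 → -1·R3
  [ 1  -2  -2     4   -2   -8/3 ]
  [ 0   0   1  -3/2  1/4  35/24 ]
  [ 0   0   0     0    1      0 ]
  [ 0   0   0     0  3/2   1/12 ]
R4 → R4 − 3/2·R3
  [ 1  -2  -2     4   -2   -8/3 ]
  [ 0   0   1  -3/2  1/4  35/24 ]
  [ 0   0   0     0    1      0 ]
  [ 0   0   0     0    0   1/12 ]
R4 → 12·R4
  [ 1  -2  -2     4   -2   -8/3 ]
  [ 0   0   1  -3/2  1/4  35/24 ]
  [ 0   0   0     0    1      0 ]
  [ 0   0   0     0    0      1 ]
R2 → R2 − 35/24·R4
  [ 1  -2  -2     4   -2  -8/3 ]
  [ 0   0   1  -3/2  1/4     0 ]
  [ 0   0   0     0    1     0 ]
  [ 0   0   0     0    0     1 ]
R1 → R1 + 8/3·R4
  [ 1  -2  -2     4   -2  0 ]
  [ 0   0   1  -3/2  1/4  0 ]
  [ 0   0   0     0    1  0 ]
  [ 0   0   0     0    0  1 ]
R2 → R2 − 1/4·R3
  [ 1  -2  -2     4  -2  0 ]
  [ 0   0   1  -3/2   0  0 ]
  [ 0   0   0     0   1  0 ]
  [ 0   0   0     0   0  1 ]
R1 → R1 + 2·R3
  [ 1  -2  -2     4  0  0 ]
  [ 0   0   1  -3/2  0  0 ]
  [ 0   0   0     0  1  0 ]
  [ 0   0   0     0  0  1 ]
R1 → R1 + 2·R2
  [ 1  -2  0     1  0  0 ]
  [ 0   0  1  -3/2  0  0 ]
  [ 0   0  0     0  1  0 ]
  [ 0   0  0     0  0  1 ]

[[1, -2, 0, 1, 0, 0], [0, 0, 1, -3/2, 0, 0], [0, 0, 0, 0, 1, 0], [0, 0, 0, 0, 0, 1]]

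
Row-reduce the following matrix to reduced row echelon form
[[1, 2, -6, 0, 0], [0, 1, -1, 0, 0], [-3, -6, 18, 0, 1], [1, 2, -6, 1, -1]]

[[1, 0, -4, 0, 0], [0, 1, -1, 0, 0], [0, 0, 0, 1, 0], [0, 0, 0, 0, 1]]

Add 3 times ρ1 to ρ3.
  [ 1  2  -6  0   0 ]
  [ 0  1  -1  0   0 ]
  [ 0  0   0  0   1 ]
  [ 1  2  -6  1  -1 ]
Subtract ρ1 from ρ4.
  [ 1  2  -6  0   0 ]
  [ 0  1  -1  0   0 ]
  [ 0  0   0  0   1 ]
  [ 0  0   0  1  -1 ]
Swap ρ3 and ρ4.
  [ 1  2  -6  0   0 ]
  [ 0  1  -1  0   0 ]
  [ 0  0   0  1  -1 ]
  [ 0  0   0  0   1 ]
Add ρ4 to ρ3.
  [ 1  2  -6  0  0 ]
  [ 0  1  -1  0  0 ]
  [ 0  0   0  1  0 ]
  [ 0  0   0  0  1 ]
Subtract 2 times ρ2 from ρ1.
  [ 1  0  -4  0  0 ]
  [ 0  1  -1  0  0 ]
  [ 0  0   0  1  0 ]
  [ 0  0   0  0  1 ]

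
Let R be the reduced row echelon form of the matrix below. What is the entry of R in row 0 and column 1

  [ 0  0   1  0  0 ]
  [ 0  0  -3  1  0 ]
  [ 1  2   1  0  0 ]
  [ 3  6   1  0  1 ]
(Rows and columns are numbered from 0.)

2

r1 ↔ r3
  [ 1  2   1  0  0 ]
  [ 0  0  -3  1  0 ]
  [ 0  0   1  0  0 ]
  [ 3  6   1  0  1 ]
r4 -> r4 − 3·r1
  [ 1  2   1  0  0 ]
  [ 0  0  -3  1  0 ]
  [ 0  0   1  0  0 ]
  [ 0  0  -2  0  1 ]
r2 -> -1/3·r2
  [ 1  2   1     0  0 ]
  [ 0  0   1  -1/3  0 ]
  [ 0  0   1     0  0 ]
  [ 0  0  -2     0  1 ]
r3 -> r3 − r2
  [ 1  2   1     0  0 ]
  [ 0  0   1  -1/3  0 ]
  [ 0  0   0   1/3  0 ]
  [ 0  0  -2     0  1 ]
r4 -> r4 + 2·r2
  [ 1  2  1     0  0 ]
  [ 0  0  1  -1/3  0 ]
  [ 0  0  0   1/3  0 ]
  [ 0  0  0  -2/3  1 ]
r3 -> 3·r3
  [ 1  2  1     0  0 ]
  [ 0  0  1  -1/3  0 ]
  [ 0  0  0     1  0 ]
  [ 0  0  0  -2/3  1 ]
r4 -> r4 + 2/3·r3
  [ 1  2  1     0  0 ]
  [ 0  0  1  -1/3  0 ]
  [ 0  0  0     1  0 ]
  [ 0  0  0     0  1 ]
r2 -> r2 + 1/3·r3
  [ 1  2  1  0  0 ]
  [ 0  0  1  0  0 ]
  [ 0  0  0  1  0 ]
  [ 0  0  0  0  1 ]
r1 -> r1 − r2
  [ 1  2  0  0  0 ]
  [ 0  0  1  0  0 ]
  [ 0  0  0  1  0 ]
  [ 0  0  0  0  1 ]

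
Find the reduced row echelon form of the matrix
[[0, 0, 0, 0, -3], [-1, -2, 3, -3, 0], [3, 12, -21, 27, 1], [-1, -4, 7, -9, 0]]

R1 <-> R2
  [ -1  -2    3  -3   0 ]
  [  0   0    0   0  -3 ]
  [  3  12  -21  27   1 ]
  [ -1  -4    7  -9   0 ]
R1 ← -1·R1
  [  1   2   -3   3   0 ]
  [  0   0    0   0  -3 ]
  [  3  12  -21  27   1 ]
  [ -1  -4    7  -9   0 ]
R3 ← R3 − 3·R1
  [  1   2   -3   3   0 ]
  [  0   0    0   0  -3 ]
  [  0   6  -12  18   1 ]
  [ -1  -4    7  -9   0 ]
R4 ← R4 + R1
  [ 1   2   -3   3   0 ]
  [ 0   0    0   0  -3 ]
  [ 0   6  -12  18   1 ]
  [ 0  -2    4  -6   0 ]
R2 <-> R3
  [ 1   2   -3   3   0 ]
  [ 0   6  -12  18   1 ]
  [ 0   0    0   0  -3 ]
  [ 0  -2    4  -6   0 ]
R2 ← 1/6·R2
  [ 1   2  -3   3    0 ]
  [ 0   1  -2   3  1/6 ]
  [ 0   0   0   0   -3 ]
  [ 0  -2   4  -6    0 ]
R4 ← R4 + 2·R2
  [ 1  2  -3  3    0 ]
  [ 0  1  -2  3  1/6 ]
  [ 0  0   0  0   -3 ]
  [ 0  0   0  0  1/3 ]
R3 ← -1/3·R3
  [ 1  2  -3  3    0 ]
  [ 0  1  -2  3  1/6 ]
  [ 0  0   0  0    1 ]
  [ 0  0   0  0  1/3 ]
R4 ← R4 − 1/3·R3
  [ 1  2  -3  3    0 ]
  [ 0  1  -2  3  1/6 ]
  [ 0  0   0  0    1 ]
  [ 0  0   0  0    0 ]
R2 ← R2 − 1/6·R3
  [ 1  2  -3  3  0 ]
  [ 0  1  -2  3  0 ]
  [ 0  0   0  0  1 ]
  [ 0  0   0  0  0 ]
R1 ← R1 − 2·R2
  [ 1  0   1  -3  0 ]
  [ 0  1  -2   3  0 ]
  [ 0  0   0   0  1 ]
  [ 0  0   0   0  0 ]

[[1, 0, 1, -3, 0], [0, 1, -2, 3, 0], [0, 0, 0, 0, 1], [0, 0, 0, 0, 0]]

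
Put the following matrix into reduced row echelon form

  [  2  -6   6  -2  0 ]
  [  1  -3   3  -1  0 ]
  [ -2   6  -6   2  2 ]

R1 := 1/2·R1
  [  1  -3   3  -1  0 ]
  [  1  -3   3  -1  0 ]
  [ -2   6  -6   2  2 ]
R2 := R2 − R1
  [  1  -3   3  -1  0 ]
  [  0   0   0   0  0 ]
  [ -2   6  -6   2  2 ]
R3 := R3 + 2·R1
  [ 1  -3  3  -1  0 ]
  [ 0   0  0   0  0 ]
  [ 0   0  0   0  2 ]
R2 ↔ R3
  [ 1  -3  3  -1  0 ]
  [ 0   0  0   0  2 ]
  [ 0   0  0   0  0 ]
R2 := 1/2·R2
  [ 1  -3  3  -1  0 ]
  [ 0   0  0   0  1 ]
  [ 0   0  0   0  0 ]

[[1, -3, 3, -1, 0], [0, 0, 0, 0, 1], [0, 0, 0, 0, 0]]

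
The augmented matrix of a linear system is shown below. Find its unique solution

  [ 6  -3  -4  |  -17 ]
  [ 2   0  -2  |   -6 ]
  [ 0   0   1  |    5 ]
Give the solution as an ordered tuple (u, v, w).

(2, 3, 5)

r1 → 1/6·r1
  [ 1  -1/2  -2/3  |  -17/6 ]
  [ 2     0    -2  |     -6 ]
  [ 0     0     1  |      5 ]
r2 → r2 − 2·r1
  [ 1  -1/2  -2/3  |  -17/6 ]
  [ 0     1  -2/3  |   -1/3 ]
  [ 0     0     1  |      5 ]
r2 → r2 + 2/3·r3
  [ 1  -1/2  -2/3  |  -17/6 ]
  [ 0     1     0  |      3 ]
  [ 0     0     1  |      5 ]
r1 → r1 + 2/3·r3
  [ 1  -1/2  0  |  1/2 ]
  [ 0     1  0  |    3 ]
  [ 0     0  1  |    5 ]
r1 → r1 + 1/2·r2
  [ 1  0  0  |  2 ]
  [ 0  1  0  |  3 ]
  [ 0  0  1  |  5 ]
Reading off the last column: u = 2, v = 3, w = 5.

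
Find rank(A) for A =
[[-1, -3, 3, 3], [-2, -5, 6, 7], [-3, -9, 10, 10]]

rank = 3

Multiply ρ1 by -1.
  [  1   3  -3  -3 ]
  [ -2  -5   6   7 ]
  [ -3  -9  10  10 ]
Add 2 times ρ1 to ρ2.
  [  1   3  -3  -3 ]
  [  0   1   0   1 ]
  [ -3  -9  10  10 ]
Add 3 times ρ1 to ρ3.
  [ 1  3  -3  -3 ]
  [ 0  1   0   1 ]
  [ 0  0   1   1 ]
Add 3 times ρ3 to ρ1.
  [ 1  3  0  0 ]
  [ 0  1  0  1 ]
  [ 0  0  1  1 ]
Subtract 3 times ρ2 from ρ1.
  [ 1  0  0  -3 ]
  [ 0  1  0   1 ]
  [ 0  0  1   1 ]
The reduced form has 3 nonzero rows.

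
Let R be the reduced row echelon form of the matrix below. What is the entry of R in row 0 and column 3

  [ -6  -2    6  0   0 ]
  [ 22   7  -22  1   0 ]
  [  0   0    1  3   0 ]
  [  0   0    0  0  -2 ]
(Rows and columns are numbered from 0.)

R1 → -1/6·R1
R2 → R2 − 22·R1
R2 → -3·R2
R4 → -1/2·R4
R1 → R1 + R3
R1 → R1 − 1/3·R2

4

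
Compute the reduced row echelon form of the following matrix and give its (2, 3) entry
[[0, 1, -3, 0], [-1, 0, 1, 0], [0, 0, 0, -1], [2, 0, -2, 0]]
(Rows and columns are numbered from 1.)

-3

Swap R1 and R2.
  [ -1  0   1   0 ]
  [  0  1  -3   0 ]
  [  0  0   0  -1 ]
  [  2  0  -2   0 ]
Multiply R1 by -1.
  [ 1  0  -1   0 ]
  [ 0  1  -3   0 ]
  [ 0  0   0  -1 ]
  [ 2  0  -2   0 ]
Subtract 2 times R1 from R4.
  [ 1  0  -1   0 ]
  [ 0  1  -3   0 ]
  [ 0  0   0  -1 ]
  [ 0  0   0   0 ]
Multiply R3 by -1.
  [ 1  0  -1  0 ]
  [ 0  1  -3  0 ]
  [ 0  0   0  1 ]
  [ 0  0   0  0 ]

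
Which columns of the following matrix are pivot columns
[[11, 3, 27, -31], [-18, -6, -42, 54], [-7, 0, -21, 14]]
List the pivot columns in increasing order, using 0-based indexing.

R1 → 1/11·R1
  [   1  3/11  27/11  -31/11 ]
  [ -18    -6    -42      54 ]
  [  -7     0    -21      14 ]
R2 → R2 + 18·R1
  [  1    3/11  27/11  -31/11 ]
  [  0  -12/11  24/11   36/11 ]
  [ -7       0    -21      14 ]
R3 → R3 + 7·R1
  [ 1    3/11   27/11  -31/11 ]
  [ 0  -12/11   24/11   36/11 ]
  [ 0   21/11  -42/11  -63/11 ]
R2 → -11/12·R2
  [ 1   3/11   27/11  -31/11 ]
  [ 0      1      -2      -3 ]
  [ 0  21/11  -42/11  -63/11 ]
R3 → R3 − 21/11·R2
  [ 1  3/11  27/11  -31/11 ]
  [ 0     1     -2      -3 ]
  [ 0     0      0       0 ]
R1 → R1 − 3/11·R2
  [ 1  0   3  -2 ]
  [ 0  1  -2  -3 ]
  [ 0  0   0   0 ]
Pivot columns are the columns containing a leading 1.

0, 1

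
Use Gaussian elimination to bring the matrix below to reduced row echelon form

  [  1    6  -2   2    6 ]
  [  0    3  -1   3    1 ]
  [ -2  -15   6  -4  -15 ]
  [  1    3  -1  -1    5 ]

R3 := R3 + 2·R1
  [ 1   6  -2   2   6 ]
  [ 0   3  -1   3   1 ]
  [ 0  -3   2   0  -3 ]
  [ 1   3  -1  -1   5 ]
R4 := R4 − R1
  [ 1   6  -2   2   6 ]
  [ 0   3  -1   3   1 ]
  [ 0  -3   2   0  -3 ]
  [ 0  -3   1  -3  -1 ]
R2 := 1/3·R2
  [ 1   6    -2   2    6 ]
  [ 0   1  -1/3   1  1/3 ]
  [ 0  -3     2   0   -3 ]
  [ 0  -3     1  -3   -1 ]
R3 := R3 + 3·R2
  [ 1   6    -2   2    6 ]
  [ 0   1  -1/3   1  1/3 ]
  [ 0   0     1   3   -2 ]
  [ 0  -3     1  -3   -1 ]
R4 := R4 + 3·R2
  [ 1  6    -2  2    6 ]
  [ 0  1  -1/3  1  1/3 ]
  [ 0  0     1  3   -2 ]
  [ 0  0     0  0    0 ]
R2 := R2 + 1/3·R3
  [ 1  6  -2  2     6 ]
  [ 0  1   0  2  -1/3 ]
  [ 0  0   1  3    -2 ]
  [ 0  0   0  0     0 ]
R1 := R1 + 2·R3
  [ 1  6  0  8     2 ]
  [ 0  1  0  2  -1/3 ]
  [ 0  0  1  3    -2 ]
  [ 0  0  0  0     0 ]
R1 := R1 − 6·R2
  [ 1  0  0  -4     4 ]
  [ 0  1  0   2  -1/3 ]
  [ 0  0  1   3    -2 ]
  [ 0  0  0   0     0 ]

[[1, 0, 0, -4, 4], [0, 1, 0, 2, -1/3], [0, 0, 1, 3, -2], [0, 0, 0, 0, 0]]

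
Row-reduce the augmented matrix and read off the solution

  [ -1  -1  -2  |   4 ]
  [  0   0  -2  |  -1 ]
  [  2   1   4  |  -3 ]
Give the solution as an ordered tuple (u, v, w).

Multiply ρ1 by -1.
  [ 1  1   2  |  -4 ]
  [ 0  0  -2  |  -1 ]
  [ 2  1   4  |  -3 ]
Subtract 2 times ρ1 from ρ3.
  [ 1   1   2  |  -4 ]
  [ 0   0  -2  |  -1 ]
  [ 0  -1   0  |   5 ]
Swap ρ2 and ρ3.
  [ 1   1   2  |  -4 ]
  [ 0  -1   0  |   5 ]
  [ 0   0  -2  |  -1 ]
Multiply ρ2 by -1.
  [ 1  1   2  |  -4 ]
  [ 0  1   0  |  -5 ]
  [ 0  0  -2  |  -1 ]
Multiply ρ3 by -1/2.
  [ 1  1  2  |   -4 ]
  [ 0  1  0  |   -5 ]
  [ 0  0  1  |  1/2 ]
Subtract 2 times ρ3 from ρ1.
  [ 1  1  0  |   -5 ]
  [ 0  1  0  |   -5 ]
  [ 0  0  1  |  1/2 ]
Subtract ρ2 from ρ1.
  [ 1  0  0  |    0 ]
  [ 0  1  0  |   -5 ]
  [ 0  0  1  |  1/2 ]
Reading off the last column: u = 0, v = -5, w = 1/2.

(0, -5, 1/2)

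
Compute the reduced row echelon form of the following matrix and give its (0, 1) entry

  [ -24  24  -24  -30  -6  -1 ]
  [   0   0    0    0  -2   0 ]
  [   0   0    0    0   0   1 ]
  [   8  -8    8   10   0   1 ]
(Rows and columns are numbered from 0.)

r1 → -1/24·r1
  [ 1  -1  1  5/4  1/4  1/24 ]
  [ 0   0  0    0   -2     0 ]
  [ 0   0  0    0    0     1 ]
  [ 8  -8  8   10    0     1 ]
r4 → r4 − 8·r1
  [ 1  -1  1  5/4  1/4  1/24 ]
  [ 0   0  0    0   -2     0 ]
  [ 0   0  0    0    0     1 ]
  [ 0   0  0    0   -2   2/3 ]
r2 → -1/2·r2
  [ 1  -1  1  5/4  1/4  1/24 ]
  [ 0   0  0    0    1     0 ]
  [ 0   0  0    0    0     1 ]
  [ 0   0  0    0   -2   2/3 ]
r4 → r4 + 2·r2
  [ 1  -1  1  5/4  1/4  1/24 ]
  [ 0   0  0    0    1     0 ]
  [ 0   0  0    0    0     1 ]
  [ 0   0  0    0    0   2/3 ]
r4 → r4 − 2/3·r3
  [ 1  -1  1  5/4  1/4  1/24 ]
  [ 0   0  0    0    1     0 ]
  [ 0   0  0    0    0     1 ]
  [ 0   0  0    0    0     0 ]
r1 → r1 − 1/24·r3
  [ 1  -1  1  5/4  1/4  0 ]
  [ 0   0  0    0    1  0 ]
  [ 0   0  0    0    0  1 ]
  [ 0   0  0    0    0  0 ]
r1 → r1 − 1/4·r2
  [ 1  -1  1  5/4  0  0 ]
  [ 0   0  0    0  1  0 ]
  [ 0   0  0    0  0  1 ]
  [ 0   0  0    0  0  0 ]

-1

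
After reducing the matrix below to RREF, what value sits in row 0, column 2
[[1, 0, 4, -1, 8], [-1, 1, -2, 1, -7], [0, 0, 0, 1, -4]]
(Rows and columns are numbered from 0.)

4

r2 → r2 + r1
  [ 1  0  4  -1   8 ]
  [ 0  1  2   0   1 ]
  [ 0  0  0   1  -4 ]
r1 → r1 + r3
  [ 1  0  4  0   4 ]
  [ 0  1  2  0   1 ]
  [ 0  0  0  1  -4 ]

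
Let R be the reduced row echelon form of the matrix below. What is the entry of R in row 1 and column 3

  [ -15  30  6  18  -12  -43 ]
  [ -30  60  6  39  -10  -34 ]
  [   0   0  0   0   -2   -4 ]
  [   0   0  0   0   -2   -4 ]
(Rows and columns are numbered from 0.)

-1/2

R1 → -1/15·R1
  [   1  -2  -2/5  -6/5  4/5  43/15 ]
  [ -30  60     6    39  -10    -34 ]
  [   0   0     0     0   -2     -4 ]
  [   0   0     0     0   -2     -4 ]
R2 → R2 + 30·R1
  [ 1  -2  -2/5  -6/5  4/5  43/15 ]
  [ 0   0    -6     3   14     52 ]
  [ 0   0     0     0   -2     -4 ]
  [ 0   0     0     0   -2     -4 ]
R2 → -1/6·R2
  [ 1  -2  -2/5  -6/5   4/5  43/15 ]
  [ 0   0     1  -1/2  -7/3  -26/3 ]
  [ 0   0     0     0    -2     -4 ]
  [ 0   0     0     0    -2     -4 ]
R3 → -1/2·R3
  [ 1  -2  -2/5  -6/5   4/5  43/15 ]
  [ 0   0     1  -1/2  -7/3  -26/3 ]
  [ 0   0     0     0     1      2 ]
  [ 0   0     0     0    -2     -4 ]
R4 → R4 + 2·R3
  [ 1  -2  -2/5  -6/5   4/5  43/15 ]
  [ 0   0     1  -1/2  -7/3  -26/3 ]
  [ 0   0     0     0     1      2 ]
  [ 0   0     0     0     0      0 ]
R2 → R2 + 7/3·R3
  [ 1  -2  -2/5  -6/5  4/5  43/15 ]
  [ 0   0     1  -1/2    0     -4 ]
  [ 0   0     0     0    1      2 ]
  [ 0   0     0     0    0      0 ]
R1 → R1 − 4/5·R3
  [ 1  -2  -2/5  -6/5  0  19/15 ]
  [ 0   0     1  -1/2  0     -4 ]
  [ 0   0     0     0  1      2 ]
  [ 0   0     0     0  0      0 ]
R1 → R1 + 2/5·R2
  [ 1  -2  0  -7/5  0  -1/3 ]
  [ 0   0  1  -1/2  0    -4 ]
  [ 0   0  0     0  1     2 ]
  [ 0   0  0     0  0     0 ]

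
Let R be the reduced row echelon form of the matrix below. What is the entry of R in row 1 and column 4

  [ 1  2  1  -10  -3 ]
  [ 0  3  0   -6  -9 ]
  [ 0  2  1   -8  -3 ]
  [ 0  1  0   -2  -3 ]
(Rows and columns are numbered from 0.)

-3

R2 -> 1/3·R2
  [ 1  2  1  -10  -3 ]
  [ 0  1  0   -2  -3 ]
  [ 0  2  1   -8  -3 ]
  [ 0  1  0   -2  -3 ]
R3 -> R3 − 2·R2
  [ 1  2  1  -10  -3 ]
  [ 0  1  0   -2  -3 ]
  [ 0  0  1   -4   3 ]
  [ 0  1  0   -2  -3 ]
R4 -> R4 − R2
  [ 1  2  1  -10  -3 ]
  [ 0  1  0   -2  -3 ]
  [ 0  0  1   -4   3 ]
  [ 0  0  0    0   0 ]
R1 -> R1 − R3
  [ 1  2  0  -6  -6 ]
  [ 0  1  0  -2  -3 ]
  [ 0  0  1  -4   3 ]
  [ 0  0  0   0   0 ]
R1 -> R1 − 2·R2
  [ 1  0  0  -2   0 ]
  [ 0  1  0  -2  -3 ]
  [ 0  0  1  -4   3 ]
  [ 0  0  0   0   0 ]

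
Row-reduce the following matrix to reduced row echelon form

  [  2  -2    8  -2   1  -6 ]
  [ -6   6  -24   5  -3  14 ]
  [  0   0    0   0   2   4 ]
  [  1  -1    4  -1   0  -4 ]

[[1, -1, 4, 0, 0, 0], [0, 0, 0, 1, 0, 4], [0, 0, 0, 0, 1, 2], [0, 0, 0, 0, 0, 0]]

Multiply R1 by 1/2.
  [  1  -1    4  -1  1/2  -3 ]
  [ -6   6  -24   5   -3  14 ]
  [  0   0    0   0    2   4 ]
  [  1  -1    4  -1    0  -4 ]
Add 6 times R1 to R2.
  [ 1  -1  4  -1  1/2  -3 ]
  [ 0   0  0  -1    0  -4 ]
  [ 0   0  0   0    2   4 ]
  [ 1  -1  4  -1    0  -4 ]
Subtract R1 from R4.
  [ 1  -1  4  -1   1/2  -3 ]
  [ 0   0  0  -1     0  -4 ]
  [ 0   0  0   0     2   4 ]
  [ 0   0  0   0  -1/2  -1 ]
Multiply R2 by -1.
  [ 1  -1  4  -1   1/2  -3 ]
  [ 0   0  0   1     0   4 ]
  [ 0   0  0   0     2   4 ]
  [ 0   0  0   0  -1/2  -1 ]
Multiply R3 by 1/2.
  [ 1  -1  4  -1   1/2  -3 ]
  [ 0   0  0   1     0   4 ]
  [ 0   0  0   0     1   2 ]
  [ 0   0  0   0  -1/2  -1 ]
Add 1/2 times R3 to R4.
  [ 1  -1  4  -1  1/2  -3 ]
  [ 0   0  0   1    0   4 ]
  [ 0   0  0   0    1   2 ]
  [ 0   0  0   0    0   0 ]
Subtract 1/2 times R3 from R1.
  [ 1  -1  4  -1  0  -4 ]
  [ 0   0  0   1  0   4 ]
  [ 0   0  0   0  1   2 ]
  [ 0   0  0   0  0   0 ]
Add R2 to R1.
  [ 1  -1  4  0  0  0 ]
  [ 0   0  0  1  0  4 ]
  [ 0   0  0  0  1  2 ]
  [ 0   0  0  0  0  0 ]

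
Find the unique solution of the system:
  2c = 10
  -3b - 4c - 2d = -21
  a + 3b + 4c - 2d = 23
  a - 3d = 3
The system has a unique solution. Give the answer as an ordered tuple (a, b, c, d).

(6, -1/3, 5, 1)

Form the augmented matrix and row-reduce:
  [ 0   0   2   0  |   10 ]
  [ 0  -3  -4  -2  |  -21 ]
  [ 1   3   4  -2  |   23 ]
  [ 1   0   0  -3  |    3 ]
r1 ↔ r3
  [ 1   3   4  -2  |   23 ]
  [ 0  -3  -4  -2  |  -21 ]
  [ 0   0   2   0  |   10 ]
  [ 1   0   0  -3  |    3 ]
r4 ← r4 − r1
  [ 1   3   4  -2  |   23 ]
  [ 0  -3  -4  -2  |  -21 ]
  [ 0   0   2   0  |   10 ]
  [ 0  -3  -4  -1  |  -20 ]
r2 ← -1/3·r2
  [ 1   3    4   -2  |   23 ]
  [ 0   1  4/3  2/3  |    7 ]
  [ 0   0    2    0  |   10 ]
  [ 0  -3   -4   -1  |  -20 ]
r4 ← r4 + 3·r2
  [ 1  3    4   -2  |  23 ]
  [ 0  1  4/3  2/3  |   7 ]
  [ 0  0    2    0  |  10 ]
  [ 0  0    0    1  |   1 ]
r3 ← 1/2·r3
  [ 1  3    4   -2  |  23 ]
  [ 0  1  4/3  2/3  |   7 ]
  [ 0  0    1    0  |   5 ]
  [ 0  0    0    1  |   1 ]
r2 ← r2 − 2/3·r4
  [ 1  3    4  -2  |    23 ]
  [ 0  1  4/3   0  |  19/3 ]
  [ 0  0    1   0  |     5 ]
  [ 0  0    0   1  |     1 ]
r1 ← r1 + 2·r4
  [ 1  3    4  0  |    25 ]
  [ 0  1  4/3  0  |  19/3 ]
  [ 0  0    1  0  |     5 ]
  [ 0  0    0  1  |     1 ]
r2 ← r2 − 4/3·r3
  [ 1  3  4  0  |    25 ]
  [ 0  1  0  0  |  -1/3 ]
  [ 0  0  1  0  |     5 ]
  [ 0  0  0  1  |     1 ]
r1 ← r1 − 4·r3
  [ 1  3  0  0  |     5 ]
  [ 0  1  0  0  |  -1/3 ]
  [ 0  0  1  0  |     5 ]
  [ 0  0  0  1  |     1 ]
r1 ← r1 − 3·r2
  [ 1  0  0  0  |     6 ]
  [ 0  1  0  0  |  -1/3 ]
  [ 0  0  1  0  |     5 ]
  [ 0  0  0  1  |     1 ]
Reading off the last column: a = 6, b = -1/3, c = 5, d = 1.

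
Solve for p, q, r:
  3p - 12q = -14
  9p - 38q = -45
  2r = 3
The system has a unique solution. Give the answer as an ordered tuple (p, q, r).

(4/3, 3/2, 3/2)

Form the augmented matrix and row-reduce:
  [ 3  -12  0  |  -14 ]
  [ 9  -38  0  |  -45 ]
  [ 0    0  2  |    3 ]
Multiply ρ1 by 1/3.
  [ 1   -4  0  |  -14/3 ]
  [ 9  -38  0  |    -45 ]
  [ 0    0  2  |      3 ]
Subtract 9 times ρ1 from ρ2.
  [ 1  -4  0  |  -14/3 ]
  [ 0  -2  0  |     -3 ]
  [ 0   0  2  |      3 ]
Multiply ρ2 by -1/2.
  [ 1  -4  0  |  -14/3 ]
  [ 0   1  0  |    3/2 ]
  [ 0   0  2  |      3 ]
Multiply ρ3 by 1/2.
  [ 1  -4  0  |  -14/3 ]
  [ 0   1  0  |    3/2 ]
  [ 0   0  1  |    3/2 ]
Add 4 times ρ2 to ρ1.
  [ 1  0  0  |  4/3 ]
  [ 0  1  0  |  3/2 ]
  [ 0  0  1  |  3/2 ]
Reading off the last column: p = 4/3, q = 3/2, r = 3/2.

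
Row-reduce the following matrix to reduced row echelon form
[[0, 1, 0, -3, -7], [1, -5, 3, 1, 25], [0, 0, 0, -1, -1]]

R1 <=> R2
  [ 1  -5  3   1  25 ]
  [ 0   1  0  -3  -7 ]
  [ 0   0  0  -1  -1 ]
R3 -> -1·R3
  [ 1  -5  3   1  25 ]
  [ 0   1  0  -3  -7 ]
  [ 0   0  0   1   1 ]
R2 -> R2 + 3·R3
  [ 1  -5  3  1  25 ]
  [ 0   1  0  0  -4 ]
  [ 0   0  0  1   1 ]
R1 -> R1 − R3
  [ 1  -5  3  0  24 ]
  [ 0   1  0  0  -4 ]
  [ 0   0  0  1   1 ]
R1 -> R1 + 5·R2
  [ 1  0  3  0   4 ]
  [ 0  1  0  0  -4 ]
  [ 0  0  0  1   1 ]

[[1, 0, 3, 0, 4], [0, 1, 0, 0, -4], [0, 0, 0, 1, 1]]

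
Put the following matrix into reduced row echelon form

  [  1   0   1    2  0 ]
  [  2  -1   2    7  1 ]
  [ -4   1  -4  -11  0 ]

[[1, 0, 1, 2, 0], [0, 1, 0, -3, 0], [0, 0, 0, 0, 1]]

Subtract 2 times R1 from R2.
  [  1   0   1    2  0 ]
  [  0  -1   0    3  1 ]
  [ -4   1  -4  -11  0 ]
Add 4 times R1 to R3.
  [ 1   0  1   2  0 ]
  [ 0  -1  0   3  1 ]
  [ 0   1  0  -3  0 ]
Multiply R2 by -1.
  [ 1  0  1   2   0 ]
  [ 0  1  0  -3  -1 ]
  [ 0  1  0  -3   0 ]
Subtract R2 from R3.
  [ 1  0  1   2   0 ]
  [ 0  1  0  -3  -1 ]
  [ 0  0  0   0   1 ]
Add R3 to R2.
  [ 1  0  1   2  0 ]
  [ 0  1  0  -3  0 ]
  [ 0  0  0   0  1 ]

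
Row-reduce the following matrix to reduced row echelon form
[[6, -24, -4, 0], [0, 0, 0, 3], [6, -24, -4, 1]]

Multiply r1 by 1/6.
  [ 1   -4  -2/3  0 ]
  [ 0    0     0  3 ]
  [ 6  -24    -4  1 ]
Subtract 6 times r1 from r3.
  [ 1  -4  -2/3  0 ]
  [ 0   0     0  3 ]
  [ 0   0     0  1 ]
Multiply r2 by 1/3.
  [ 1  -4  -2/3  0 ]
  [ 0   0     0  1 ]
  [ 0   0     0  1 ]
Subtract r2 from r3.
  [ 1  -4  -2/3  0 ]
  [ 0   0     0  1 ]
  [ 0   0     0  0 ]

[[1, -4, -2/3, 0], [0, 0, 0, 1], [0, 0, 0, 0]]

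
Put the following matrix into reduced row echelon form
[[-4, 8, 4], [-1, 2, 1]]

r1 -> -1/4·r1
  [  1  -2  -1 ]
  [ -1   2   1 ]
r2 -> r2 + r1
  [ 1  -2  -1 ]
  [ 0   0   0 ]

[[1, -2, -1], [0, 0, 0]]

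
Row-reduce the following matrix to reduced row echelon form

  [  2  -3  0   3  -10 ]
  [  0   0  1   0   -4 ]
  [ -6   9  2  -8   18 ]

R1 → 1/2·R1
R3 → R3 + 6·R1
R3 → R3 − 2·R2
R1 → R1 − 3/2·R3

[[1, -3/2, 0, 0, 1], [0, 0, 1, 0, -4], [0, 0, 0, 1, -4]]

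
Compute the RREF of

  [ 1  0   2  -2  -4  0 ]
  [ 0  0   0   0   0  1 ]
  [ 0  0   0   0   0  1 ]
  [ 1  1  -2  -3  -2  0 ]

r4 → r4 − r1
  [ 1  0   2  -2  -4  0 ]
  [ 0  0   0   0   0  1 ]
  [ 0  0   0   0   0  1 ]
  [ 0  1  -4  -1   2  0 ]
r2 <-> r4
  [ 1  0   2  -2  -4  0 ]
  [ 0  1  -4  -1   2  0 ]
  [ 0  0   0   0   0  1 ]
  [ 0  0   0   0   0  1 ]
r4 → r4 − r3
  [ 1  0   2  -2  -4  0 ]
  [ 0  1  -4  -1   2  0 ]
  [ 0  0   0   0   0  1 ]
  [ 0  0   0   0   0  0 ]

[[1, 0, 2, -2, -4, 0], [0, 1, -4, -1, 2, 0], [0, 0, 0, 0, 0, 1], [0, 0, 0, 0, 0, 0]]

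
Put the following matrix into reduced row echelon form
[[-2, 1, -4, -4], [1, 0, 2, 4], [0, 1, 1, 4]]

[[1, 0, 0, 4], [0, 1, 0, 4], [0, 0, 1, 0]]

Multiply r1 by -1/2.
  [ 1  -1/2  2  2 ]
  [ 1     0  2  4 ]
  [ 0     1  1  4 ]
Subtract r1 from r2.
  [ 1  -1/2  2  2 ]
  [ 0   1/2  0  2 ]
  [ 0     1  1  4 ]
Multiply r2 by 2.
  [ 1  -1/2  2  2 ]
  [ 0     1  0  4 ]
  [ 0     1  1  4 ]
Subtract r2 from r3.
  [ 1  -1/2  2  2 ]
  [ 0     1  0  4 ]
  [ 0     0  1  0 ]
Subtract 2 times r3 from r1.
  [ 1  -1/2  0  2 ]
  [ 0     1  0  4 ]
  [ 0     0  1  0 ]
Add 1/2 times r2 to r1.
  [ 1  0  0  4 ]
  [ 0  1  0  4 ]
  [ 0  0  1  0 ]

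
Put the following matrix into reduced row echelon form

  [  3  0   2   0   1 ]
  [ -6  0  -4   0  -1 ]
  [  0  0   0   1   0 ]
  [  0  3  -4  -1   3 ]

[[1, 0, 2/3, 0, 0], [0, 1, -4/3, 0, 0], [0, 0, 0, 1, 0], [0, 0, 0, 0, 1]]

Multiply R1 by 1/3.
  [  1  0  2/3   0  1/3 ]
  [ -6  0   -4   0   -1 ]
  [  0  0    0   1    0 ]
  [  0  3   -4  -1    3 ]
Add 6 times R1 to R2.
  [ 1  0  2/3   0  1/3 ]
  [ 0  0    0   0    1 ]
  [ 0  0    0   1    0 ]
  [ 0  3   -4  -1    3 ]
Swap R2 and R4.
  [ 1  0  2/3   0  1/3 ]
  [ 0  3   -4  -1    3 ]
  [ 0  0    0   1    0 ]
  [ 0  0    0   0    1 ]
Multiply R2 by 1/3.
  [ 1  0   2/3     0  1/3 ]
  [ 0  1  -4/3  -1/3    1 ]
  [ 0  0     0     1    0 ]
  [ 0  0     0     0    1 ]
Subtract R4 from R2.
  [ 1  0   2/3     0  1/3 ]
  [ 0  1  -4/3  -1/3    0 ]
  [ 0  0     0     1    0 ]
  [ 0  0     0     0    1 ]
Subtract 1/3 times R4 from R1.
  [ 1  0   2/3     0  0 ]
  [ 0  1  -4/3  -1/3  0 ]
  [ 0  0     0     1  0 ]
  [ 0  0     0     0  1 ]
Add 1/3 times R3 to R2.
  [ 1  0   2/3  0  0 ]
  [ 0  1  -4/3  0  0 ]
  [ 0  0     0  1  0 ]
  [ 0  0     0  0  1 ]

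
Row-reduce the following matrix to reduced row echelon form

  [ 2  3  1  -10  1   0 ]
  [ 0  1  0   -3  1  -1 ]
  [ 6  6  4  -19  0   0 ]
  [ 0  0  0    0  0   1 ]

R1 := 1/2·R1
  [ 1  3/2  1/2   -5  1/2   0 ]
  [ 0    1    0   -3    1  -1 ]
  [ 6    6    4  -19    0   0 ]
  [ 0    0    0    0    0   1 ]
R3 := R3 − 6·R1
  [ 1  3/2  1/2  -5  1/2   0 ]
  [ 0    1    0  -3    1  -1 ]
  [ 0   -3    1  11   -3   0 ]
  [ 0    0    0   0    0   1 ]
R3 := R3 + 3·R2
  [ 1  3/2  1/2  -5  1/2   0 ]
  [ 0    1    0  -3    1  -1 ]
  [ 0    0    1   2    0  -3 ]
  [ 0    0    0   0    0   1 ]
R3 := R3 + 3·R4
  [ 1  3/2  1/2  -5  1/2   0 ]
  [ 0    1    0  -3    1  -1 ]
  [ 0    0    1   2    0   0 ]
  [ 0    0    0   0    0   1 ]
R2 := R2 + R4
  [ 1  3/2  1/2  -5  1/2  0 ]
  [ 0    1    0  -3    1  0 ]
  [ 0    0    1   2    0  0 ]
  [ 0    0    0   0    0  1 ]
R1 := R1 − 1/2·R3
  [ 1  3/2  0  -6  1/2  0 ]
  [ 0    1  0  -3    1  0 ]
  [ 0    0  1   2    0  0 ]
  [ 0    0  0   0    0  1 ]
R1 := R1 − 3/2·R2
  [ 1  0  0  -3/2  -1  0 ]
  [ 0  1  0    -3   1  0 ]
  [ 0  0  1     2   0  0 ]
  [ 0  0  0     0   0  1 ]

[[1, 0, 0, -3/2, -1, 0], [0, 1, 0, -3, 1, 0], [0, 0, 1, 2, 0, 0], [0, 0, 0, 0, 0, 1]]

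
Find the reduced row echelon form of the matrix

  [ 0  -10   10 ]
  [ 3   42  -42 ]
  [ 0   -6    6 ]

[[1, 0, 0], [0, 1, -1], [0, 0, 0]]

R1 ↔ R2
R1 -> 1/3·R1
R2 -> -1/10·R2
R3 -> R3 + 6·R2
R1 -> R1 − 14·R2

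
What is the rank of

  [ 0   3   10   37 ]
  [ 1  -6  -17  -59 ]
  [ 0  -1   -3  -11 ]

rank = 3

r1 <=> r2
r2 ← 1/3·r2
r3 ← r3 + r2
r3 ← 3·r3
r2 ← r2 − 10/3·r3
r1 ← r1 + 17·r3
r1 ← r1 + 6·r2
The reduced form has 3 nonzero rows.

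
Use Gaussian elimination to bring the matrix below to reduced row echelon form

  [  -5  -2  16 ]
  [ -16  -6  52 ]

r1 -> -1/5·r1
r2 -> r2 + 16·r1
r2 -> 5/2·r2
r1 -> r1 − 2/5·r2

[[1, 0, -4], [0, 1, 2]]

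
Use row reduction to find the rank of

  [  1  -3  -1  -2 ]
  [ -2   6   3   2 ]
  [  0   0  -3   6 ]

R2 := R2 + 2·R1
  [ 1  -3  -1  -2 ]
  [ 0   0   1  -2 ]
  [ 0   0  -3   6 ]
R3 := R3 + 3·R2
  [ 1  -3  -1  -2 ]
  [ 0   0   1  -2 ]
  [ 0   0   0   0 ]
R1 := R1 + R2
  [ 1  -3  0  -4 ]
  [ 0   0  1  -2 ]
  [ 0   0  0   0 ]
The reduced form has 2 nonzero rows.

rank = 2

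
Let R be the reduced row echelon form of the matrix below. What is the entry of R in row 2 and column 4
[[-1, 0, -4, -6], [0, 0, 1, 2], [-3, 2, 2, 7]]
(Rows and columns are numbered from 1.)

Multiply ρ1 by -1.
  [  1  0  4  6 ]
  [  0  0  1  2 ]
  [ -3  2  2  7 ]
Add 3 times ρ1 to ρ3.
  [ 1  0   4   6 ]
  [ 0  0   1   2 ]
  [ 0  2  14  25 ]
Swap ρ2 and ρ3.
  [ 1  0   4   6 ]
  [ 0  2  14  25 ]
  [ 0  0   1   2 ]
Multiply ρ2 by 1/2.
  [ 1  0  4     6 ]
  [ 0  1  7  25/2 ]
  [ 0  0  1     2 ]
Subtract 7 times ρ3 from ρ2.
  [ 1  0  4     6 ]
  [ 0  1  0  -3/2 ]
  [ 0  0  1     2 ]
Subtract 4 times ρ3 from ρ1.
  [ 1  0  0    -2 ]
  [ 0  1  0  -3/2 ]
  [ 0  0  1     2 ]

-3/2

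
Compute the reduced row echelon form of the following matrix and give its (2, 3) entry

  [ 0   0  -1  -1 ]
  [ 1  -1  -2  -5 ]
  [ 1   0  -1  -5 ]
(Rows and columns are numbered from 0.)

R1 <=> R2
R3 -> R3 − R1
R2 <=> R3
R3 -> -1·R3
R2 -> R2 − R3
R1 -> R1 + 2·R3
R1 -> R1 + R2

1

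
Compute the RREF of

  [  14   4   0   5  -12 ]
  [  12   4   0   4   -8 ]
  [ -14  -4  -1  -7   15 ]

R1 → 1/14·R1
  [   1  2/7   0  5/14  -6/7 ]
  [  12    4   0     4    -8 ]
  [ -14   -4  -1    -7    15 ]
R2 → R2 − 12·R1
  [   1  2/7   0  5/14  -6/7 ]
  [   0  4/7   0  -2/7  16/7 ]
  [ -14   -4  -1    -7    15 ]
R3 → R3 + 14·R1
  [ 1  2/7   0  5/14  -6/7 ]
  [ 0  4/7   0  -2/7  16/7 ]
  [ 0    0  -1    -2     3 ]
R2 → 7/4·R2
  [ 1  2/7   0  5/14  -6/7 ]
  [ 0    1   0  -1/2     4 ]
  [ 0    0  -1    -2     3 ]
R3 → -1·R3
  [ 1  2/7  0  5/14  -6/7 ]
  [ 0    1  0  -1/2     4 ]
  [ 0    0  1     2    -3 ]
R1 → R1 − 2/7·R2
  [ 1  0  0   1/2  -2 ]
  [ 0  1  0  -1/2   4 ]
  [ 0  0  1     2  -3 ]

[[1, 0, 0, 1/2, -2], [0, 1, 0, -1/2, 4], [0, 0, 1, 2, -3]]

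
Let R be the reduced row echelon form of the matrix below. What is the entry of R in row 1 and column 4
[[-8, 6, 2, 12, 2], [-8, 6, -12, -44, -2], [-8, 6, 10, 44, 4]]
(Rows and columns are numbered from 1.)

R1 ← -1/8·R1
  [  1  -3/4  -1/4  -3/2  -1/4 ]
  [ -8     6   -12   -44    -2 ]
  [ -8     6    10    44     4 ]
R2 ← R2 + 8·R1
  [  1  -3/4  -1/4  -3/2  -1/4 ]
  [  0     0   -14   -56    -4 ]
  [ -8     6    10    44     4 ]
R3 ← R3 + 8·R1
  [ 1  -3/4  -1/4  -3/2  -1/4 ]
  [ 0     0   -14   -56    -4 ]
  [ 0     0     8    32     2 ]
R2 ← -1/14·R2
  [ 1  -3/4  -1/4  -3/2  -1/4 ]
  [ 0     0     1     4   2/7 ]
  [ 0     0     8    32     2 ]
R3 ← R3 − 8·R2
  [ 1  -3/4  -1/4  -3/2  -1/4 ]
  [ 0     0     1     4   2/7 ]
  [ 0     0     0     0  -2/7 ]
R3 ← -7/2·R3
  [ 1  -3/4  -1/4  -3/2  -1/4 ]
  [ 0     0     1     4   2/7 ]
  [ 0     0     0     0     1 ]
R2 ← R2 − 2/7·R3
  [ 1  -3/4  -1/4  -3/2  -1/4 ]
  [ 0     0     1     4     0 ]
  [ 0     0     0     0     1 ]
R1 ← R1 + 1/4·R3
  [ 1  -3/4  -1/4  -3/2  0 ]
  [ 0     0     1     4  0 ]
  [ 0     0     0     0  1 ]
R1 ← R1 + 1/4·R2
  [ 1  -3/4  0  -1/2  0 ]
  [ 0     0  1     4  0 ]
  [ 0     0  0     0  1 ]

-1/2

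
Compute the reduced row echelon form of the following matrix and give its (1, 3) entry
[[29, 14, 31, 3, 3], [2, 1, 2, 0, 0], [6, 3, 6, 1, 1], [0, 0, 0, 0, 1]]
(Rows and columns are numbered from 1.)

r1 -> 1/29·r1
  [ 1  14/29  31/29  3/29  3/29 ]
  [ 2      1      2     0     0 ]
  [ 6      3      6     1     1 ]
  [ 0      0      0     0     1 ]
r2 -> r2 − 2·r1
  [ 1  14/29  31/29   3/29   3/29 ]
  [ 0   1/29  -4/29  -6/29  -6/29 ]
  [ 6      3      6      1      1 ]
  [ 0      0      0      0      1 ]
r3 -> r3 − 6·r1
  [ 1  14/29   31/29   3/29   3/29 ]
  [ 0   1/29   -4/29  -6/29  -6/29 ]
  [ 0   3/29  -12/29  11/29  11/29 ]
  [ 0      0       0      0      1 ]
r2 -> 29·r2
  [ 1  14/29   31/29   3/29   3/29 ]
  [ 0      1      -4     -6     -6 ]
  [ 0   3/29  -12/29  11/29  11/29 ]
  [ 0      0       0      0      1 ]
r3 -> r3 − 3/29·r2
  [ 1  14/29  31/29  3/29  3/29 ]
  [ 0      1     -4    -6    -6 ]
  [ 0      0      0     1     1 ]
  [ 0      0      0     0     1 ]
r3 -> r3 − r4
  [ 1  14/29  31/29  3/29  3/29 ]
  [ 0      1     -4    -6    -6 ]
  [ 0      0      0     1     0 ]
  [ 0      0      0     0     1 ]
r2 -> r2 + 6·r4
  [ 1  14/29  31/29  3/29  3/29 ]
  [ 0      1     -4    -6     0 ]
  [ 0      0      0     1     0 ]
  [ 0      0      0     0     1 ]
r1 -> r1 − 3/29·r4
  [ 1  14/29  31/29  3/29  0 ]
  [ 0      1     -4    -6  0 ]
  [ 0      0      0     1  0 ]
  [ 0      0      0     0  1 ]
r2 -> r2 + 6·r3
  [ 1  14/29  31/29  3/29  0 ]
  [ 0      1     -4     0  0 ]
  [ 0      0      0     1  0 ]
  [ 0      0      0     0  1 ]
r1 -> r1 − 3/29·r3
  [ 1  14/29  31/29  0  0 ]
  [ 0      1     -4  0  0 ]
  [ 0      0      0  1  0 ]
  [ 0      0      0  0  1 ]
r1 -> r1 − 14/29·r2
  [ 1  0   3  0  0 ]
  [ 0  1  -4  0  0 ]
  [ 0  0   0  1  0 ]
  [ 0  0   0  0  1 ]

3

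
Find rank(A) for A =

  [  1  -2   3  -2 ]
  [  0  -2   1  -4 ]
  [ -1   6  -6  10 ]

rank = 3

R3 -> R3 + R1
  [ 1  -2   3  -2 ]
  [ 0  -2   1  -4 ]
  [ 0   4  -3   8 ]
R2 -> -1/2·R2
  [ 1  -2     3  -2 ]
  [ 0   1  -1/2   2 ]
  [ 0   4    -3   8 ]
R3 -> R3 − 4·R2
  [ 1  -2     3  -2 ]
  [ 0   1  -1/2   2 ]
  [ 0   0    -1   0 ]
R3 -> -1·R3
  [ 1  -2     3  -2 ]
  [ 0   1  -1/2   2 ]
  [ 0   0     1   0 ]
R2 -> R2 + 1/2·R3
  [ 1  -2  3  -2 ]
  [ 0   1  0   2 ]
  [ 0   0  1   0 ]
R1 -> R1 − 3·R3
  [ 1  -2  0  -2 ]
  [ 0   1  0   2 ]
  [ 0   0  1   0 ]
R1 -> R1 + 2·R2
  [ 1  0  0  2 ]
  [ 0  1  0  2 ]
  [ 0  0  1  0 ]
The reduced form has 3 nonzero rows.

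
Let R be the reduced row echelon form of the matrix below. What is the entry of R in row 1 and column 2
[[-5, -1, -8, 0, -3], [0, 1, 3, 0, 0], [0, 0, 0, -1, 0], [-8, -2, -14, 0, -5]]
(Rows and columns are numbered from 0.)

3

R1 → -1/5·R1
  [  1  1/5  8/5   0  3/5 ]
  [  0    1    3   0    0 ]
  [  0    0    0  -1    0 ]
  [ -8   -2  -14   0   -5 ]
R4 → R4 + 8·R1
  [ 1   1/5   8/5   0   3/5 ]
  [ 0     1     3   0     0 ]
  [ 0     0     0  -1     0 ]
  [ 0  -2/5  -6/5   0  -1/5 ]
R4 → R4 + 2/5·R2
  [ 1  1/5  8/5   0   3/5 ]
  [ 0    1    3   0     0 ]
  [ 0    0    0  -1     0 ]
  [ 0    0    0   0  -1/5 ]
R3 → -1·R3
  [ 1  1/5  8/5  0   3/5 ]
  [ 0    1    3  0     0 ]
  [ 0    0    0  1     0 ]
  [ 0    0    0  0  -1/5 ]
R4 → -5·R4
  [ 1  1/5  8/5  0  3/5 ]
  [ 0    1    3  0    0 ]
  [ 0    0    0  1    0 ]
  [ 0    0    0  0    1 ]
R1 → R1 − 3/5·R4
  [ 1  1/5  8/5  0  0 ]
  [ 0    1    3  0  0 ]
  [ 0    0    0  1  0 ]
  [ 0    0    0  0  1 ]
R1 → R1 − 1/5·R2
  [ 1  0  1  0  0 ]
  [ 0  1  3  0  0 ]
  [ 0  0  0  1  0 ]
  [ 0  0  0  0  1 ]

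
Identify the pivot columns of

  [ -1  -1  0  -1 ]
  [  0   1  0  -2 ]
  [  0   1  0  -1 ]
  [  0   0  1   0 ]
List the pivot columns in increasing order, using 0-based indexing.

ρ1 -> -1·ρ1
  [ 1  1  0   1 ]
  [ 0  1  0  -2 ]
  [ 0  1  0  -1 ]
  [ 0  0  1   0 ]
ρ3 -> ρ3 − ρ2
  [ 1  1  0   1 ]
  [ 0  1  0  -2 ]
  [ 0  0  0   1 ]
  [ 0  0  1   0 ]
ρ3 <=> ρ4
  [ 1  1  0   1 ]
  [ 0  1  0  -2 ]
  [ 0  0  1   0 ]
  [ 0  0  0   1 ]
ρ2 -> ρ2 + 2·ρ4
  [ 1  1  0  1 ]
  [ 0  1  0  0 ]
  [ 0  0  1  0 ]
  [ 0  0  0  1 ]
ρ1 -> ρ1 − ρ4
  [ 1  1  0  0 ]
  [ 0  1  0  0 ]
  [ 0  0  1  0 ]
  [ 0  0  0  1 ]
ρ1 -> ρ1 − ρ2
  [ 1  0  0  0 ]
  [ 0  1  0  0 ]
  [ 0  0  1  0 ]
  [ 0  0  0  1 ]
Pivot columns are the columns containing a leading 1.

0, 1, 2, 3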